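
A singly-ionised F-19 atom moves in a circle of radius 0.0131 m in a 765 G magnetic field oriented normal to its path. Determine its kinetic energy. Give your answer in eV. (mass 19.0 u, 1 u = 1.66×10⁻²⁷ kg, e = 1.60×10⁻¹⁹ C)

K ≈ 2.55 eV

v = qBr/m = (1×1.60×10^-19)(0.0765)(0.0131) / (3.15×10^-26) = 5080 m/s.
K = ½mv² = 0.5·(3.15×10^-26)·(5080)² = 4.08×10^-19 J = 2.55 eV.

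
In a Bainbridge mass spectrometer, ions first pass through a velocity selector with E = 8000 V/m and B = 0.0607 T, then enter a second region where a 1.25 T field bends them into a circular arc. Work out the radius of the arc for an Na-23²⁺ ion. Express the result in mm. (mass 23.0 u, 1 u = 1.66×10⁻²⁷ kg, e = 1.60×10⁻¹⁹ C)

The selector passes v = E/B = 8000/0.0607 = 1.32×10^5 m/s.
In the deflection region, r = mv/(qB₂) = (3.82×10^-26)(1.32×10^5) / [(2×1.60×10^-19)(1.25)] = 0.0126 m.

r ≈ 12.6 mm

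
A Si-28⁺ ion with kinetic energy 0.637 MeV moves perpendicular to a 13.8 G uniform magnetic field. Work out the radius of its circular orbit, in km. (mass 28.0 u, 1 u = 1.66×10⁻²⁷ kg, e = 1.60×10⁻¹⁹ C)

Convert the energy: K = 0.637 MeV = 1.02×10^-13 J.
v = √(2K/m) = √(2·1.02×10^-13/4.65×10^-26) = 2.09×10^6 m/s.
r = mv/(qB) = (4.65×10^-26)(2.09×10^6) / [(1×1.60×10^-19)(1.38×10^-3)] = 441 m.

r ≈ 0.441 km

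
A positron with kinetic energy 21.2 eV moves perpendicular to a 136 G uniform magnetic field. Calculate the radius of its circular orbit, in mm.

r ≈ 1.14 mm

Convert the energy: K = 21.2 eV = 3.39×10^-18 J.
v = √(2K/m) = √(2·3.39×10^-18/9.11×10^-31) = 2.73×10^6 m/s.
r = mv/(qB) = (9.11×10^-31)(2.73×10^6) / [(1×1.60×10^-19)(0.0136)] = 1.14×10^-3 m.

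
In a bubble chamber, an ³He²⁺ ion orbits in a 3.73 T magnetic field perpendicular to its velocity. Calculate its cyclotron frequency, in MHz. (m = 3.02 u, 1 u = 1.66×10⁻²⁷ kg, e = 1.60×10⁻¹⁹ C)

f = qB/(2πm) = (2×1.60×10^-19)(3.73) / [2π(5.01×10^-27)] = 3.79×10^7 Hz.

f ≈ 37.9 MHz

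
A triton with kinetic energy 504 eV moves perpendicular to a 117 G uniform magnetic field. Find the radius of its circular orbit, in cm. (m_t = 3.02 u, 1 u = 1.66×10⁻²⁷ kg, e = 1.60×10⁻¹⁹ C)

Convert the energy: K = 504 eV = 8.06×10^-17 J.
v = √(2K/m) = √(2·8.06×10^-17/5.01×10^-27) = 1.79×10^5 m/s.
r = mv/(qB) = (5.01×10^-27)(1.79×10^5) / [(1×1.60×10^-19)(0.0117)] = 0.480 m.

r ≈ 48.0 cm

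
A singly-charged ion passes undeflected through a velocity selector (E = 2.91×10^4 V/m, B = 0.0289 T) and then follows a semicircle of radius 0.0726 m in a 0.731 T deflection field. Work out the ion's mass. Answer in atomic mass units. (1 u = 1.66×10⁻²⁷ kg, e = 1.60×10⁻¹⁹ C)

v = E/B₁ = 1.01×10^6 m/s.
From r = mv/(qB₂), m = qB₂r/v = (1×1.60×10^-19)(0.731)(0.0726) / (1.01×10^6) = 8.43×10^-27 kg.
In atomic mass units: m = 8.43×10^-27 / 1.66×10^-27 = 5.08 u.

m ≈ 5.08 u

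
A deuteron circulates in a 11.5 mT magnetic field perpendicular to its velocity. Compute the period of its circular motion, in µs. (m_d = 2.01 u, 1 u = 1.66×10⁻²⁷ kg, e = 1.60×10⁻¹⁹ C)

T ≈ 11.4 µs

The cyclotron period is independent of speed: T = 2πm/(qB).
T = 2π(3.34×10^-27) / [(1×1.60×10^-19)(0.0115)] = 1.14×10^-5 s.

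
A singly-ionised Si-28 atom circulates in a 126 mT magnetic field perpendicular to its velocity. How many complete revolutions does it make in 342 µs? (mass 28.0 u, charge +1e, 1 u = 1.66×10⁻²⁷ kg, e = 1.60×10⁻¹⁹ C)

N = 23

T = 2πm/(qB) = 2π(4.648×10^-26) / [(1×1.60×10^-19)(0.126)] = 1.4486×10^-5 s.
N = t/T = 3.42×10^-4 / 1.4486×10^-5 ≈ 23.61, so 23 complete revolutions.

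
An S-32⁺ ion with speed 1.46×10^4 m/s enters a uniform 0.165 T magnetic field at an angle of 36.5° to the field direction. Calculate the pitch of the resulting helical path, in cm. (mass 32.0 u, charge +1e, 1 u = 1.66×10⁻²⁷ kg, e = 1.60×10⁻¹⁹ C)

The velocity component along B is v∥ = v cos36.5° = 1.17×10^4 m/s.
The cyclotron period T = 2πm/(qB) = 1.26×10^-5 s is set by m, q, B alone.
Pitch = v∥·T = (1.17×10^4)(1.26×10^-5) = 0.148 m.

pitch ≈ 14.8 cm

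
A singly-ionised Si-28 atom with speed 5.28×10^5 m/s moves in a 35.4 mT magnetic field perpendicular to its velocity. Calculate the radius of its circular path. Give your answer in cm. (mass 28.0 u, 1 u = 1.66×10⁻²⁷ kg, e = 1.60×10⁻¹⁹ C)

r ≈ 433 cm

The magnetic force provides the centripetal force: qvB = mv²/r, so r = mv/(qB).
r = (4.65×10^-26 kg)(5.28×10^5 m/s) / [(1×1.60×10^-19 C)(0.0354 T)] = 4.33 m.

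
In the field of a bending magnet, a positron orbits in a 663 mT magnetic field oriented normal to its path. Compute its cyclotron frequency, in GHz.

f = qB/(2πm) = (1×1.60×10^-19)(0.663) / [2π(9.11×10^-31)] = 1.85×10^10 Hz.

f ≈ 18.5 GHz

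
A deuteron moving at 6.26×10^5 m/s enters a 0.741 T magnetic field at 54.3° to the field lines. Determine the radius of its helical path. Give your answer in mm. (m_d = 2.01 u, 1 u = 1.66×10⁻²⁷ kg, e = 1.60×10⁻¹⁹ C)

r ≈ 14.3 mm

Only the perpendicular component v⊥ = v sin54.3° = 5.08×10^5 m/s is bent by the field.
r = m v⊥ /(qB) = (3.34×10^-27)(5.08×10^5) / [(1×1.60×10^-19)(0.741)] = 0.0143 m.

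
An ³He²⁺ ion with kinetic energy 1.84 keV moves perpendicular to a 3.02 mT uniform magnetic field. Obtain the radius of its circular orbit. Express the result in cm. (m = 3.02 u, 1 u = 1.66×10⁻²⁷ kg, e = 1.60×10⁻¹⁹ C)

Convert the energy: K = 1.84 keV = 2.94×10^-16 J.
v = √(2K/m) = √(2·2.94×10^-16/5.01×10^-27) = 3.43×10^5 m/s.
r = mv/(qB) = (5.01×10^-27)(3.43×10^5) / [(2×1.60×10^-19)(3.02×10^-3)] = 1.78 m.

r ≈ 178 cm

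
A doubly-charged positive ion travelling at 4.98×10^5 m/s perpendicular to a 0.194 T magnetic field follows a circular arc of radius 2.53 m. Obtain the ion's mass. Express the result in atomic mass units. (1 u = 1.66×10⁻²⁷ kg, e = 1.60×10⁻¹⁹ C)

m ≈ 190 u

qvB = mv²/r ⇒ m = qBr/v.
m = (2×1.60×10^-19)(0.194)(2.53) / (4.98×10^5) = 3.15×10^-25 kg = 190 u.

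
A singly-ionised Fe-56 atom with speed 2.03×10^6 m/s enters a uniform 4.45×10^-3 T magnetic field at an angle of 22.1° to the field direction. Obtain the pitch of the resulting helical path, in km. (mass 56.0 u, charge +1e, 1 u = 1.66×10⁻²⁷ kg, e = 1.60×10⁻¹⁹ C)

The velocity component along B is v∥ = v cos22.1° = 1.88×10^6 m/s.
The cyclotron period T = 2πm/(qB) = 8.20×10^-4 s is set by m, q, B alone.
Pitch = v∥·T = (1.88×10^6)(8.20×10^-4) = 1540 m.

pitch ≈ 1.54 km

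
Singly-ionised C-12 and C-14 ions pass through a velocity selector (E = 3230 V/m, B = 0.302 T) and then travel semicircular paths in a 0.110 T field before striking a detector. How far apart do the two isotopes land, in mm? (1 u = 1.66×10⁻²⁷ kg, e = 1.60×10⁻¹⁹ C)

Both emerge at v = E/B₁ = 1.07×10^4 m/s.
r = mv/(qB₂), so r₁ = 0.01211 m and r₂ = 0.01412 m, giving Δr = 2.02×10^-3 m.
After a semicircle each ion lands a diameter 2r from the entry slit, so the separation is 2Δr = 4.04×10^-3 m.

Δd ≈ 4.04 mm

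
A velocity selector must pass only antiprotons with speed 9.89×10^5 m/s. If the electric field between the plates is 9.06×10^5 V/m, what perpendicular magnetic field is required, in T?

qE = qvB ⇒ B = E/v = (9.06×10^5) / (9.89×10^5) = 0.916 T.

B ≈ 0.916 T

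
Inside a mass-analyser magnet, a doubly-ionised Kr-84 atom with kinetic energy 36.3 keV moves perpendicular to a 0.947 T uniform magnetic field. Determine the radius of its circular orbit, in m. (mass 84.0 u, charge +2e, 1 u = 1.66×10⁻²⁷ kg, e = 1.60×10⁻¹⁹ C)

Convert the energy: K = 36.3 keV = 5.81×10^-15 J.
v = √(2K/m) = √(2·5.81×10^-15/1.39×10^-25) = 2.89×10^5 m/s.
r = mv/(qB) = (1.39×10^-25)(2.89×10^5) / [(2×1.60×10^-19)(0.947)] = 0.133 m.

r ≈ 0.133 m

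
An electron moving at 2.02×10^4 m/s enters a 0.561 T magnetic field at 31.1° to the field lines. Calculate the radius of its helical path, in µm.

r ≈ 0.106 µm

Only the perpendicular component v⊥ = v sin31.1° = 1.04×10^4 m/s is bent by the field.
r = m v⊥ /(qB) = (9.11×10^-31)(1.04×10^4) / [(1×1.60×10^-19)(0.561)] = 1.06×10^-7 m.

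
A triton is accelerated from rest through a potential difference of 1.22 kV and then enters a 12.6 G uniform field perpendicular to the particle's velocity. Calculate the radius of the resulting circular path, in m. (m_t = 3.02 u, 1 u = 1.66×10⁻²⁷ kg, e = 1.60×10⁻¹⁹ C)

The kinetic energy gained is K = qV = (1×1.60×10^-19)(1220) = 1.95×10^-16 J.
v = √(2K/m) = 2.79×10^5 m/s.
r = mv/(qB) = (5.01×10^-27)(2.79×10^5) / [(1×1.60×10^-19)(1.26×10^-3)] = 6.94 m.

r ≈ 6.94 m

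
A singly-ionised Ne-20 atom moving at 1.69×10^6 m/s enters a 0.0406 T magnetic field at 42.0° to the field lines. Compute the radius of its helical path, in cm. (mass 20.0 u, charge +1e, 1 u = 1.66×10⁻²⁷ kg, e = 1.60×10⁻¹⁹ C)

Only the perpendicular component v⊥ = v sin42.0° = 1.13×10^6 m/s is bent by the field.
r = m v⊥ /(qB) = (3.32×10^-26)(1.13×10^6) / [(1×1.60×10^-19)(0.0406)] = 5.78 m.

r ≈ 578 cm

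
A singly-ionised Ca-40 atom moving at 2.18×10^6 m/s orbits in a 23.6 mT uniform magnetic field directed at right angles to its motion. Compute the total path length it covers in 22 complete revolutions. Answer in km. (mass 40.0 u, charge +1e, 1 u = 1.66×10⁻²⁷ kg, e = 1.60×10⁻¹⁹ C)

r = mv/(qB) = 38.3 m, so one revolution covers 2πr = 241 m.
In 22 revolutions: L = 22·2πr = 5300 m.

L ≈ 5.30 km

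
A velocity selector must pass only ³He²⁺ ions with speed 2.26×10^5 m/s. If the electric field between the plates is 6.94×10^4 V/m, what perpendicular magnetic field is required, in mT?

B ≈ 307 mT

qE = qvB ⇒ B = E/v = (6.94×10^4) / (2.26×10^5) = 0.307 T.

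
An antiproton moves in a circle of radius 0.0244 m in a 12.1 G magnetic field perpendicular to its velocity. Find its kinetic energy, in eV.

K ≈ 0.0418 eV

v = qBr/m = (1×1.60×10^-19)(1.21×10^-3)(0.0244) / (1.67×10^-27) = 2830 m/s.
K = ½mv² = 0.5·(1.67×10^-27)·(2830)² = 6.68×10^-21 J = 0.0418 eV.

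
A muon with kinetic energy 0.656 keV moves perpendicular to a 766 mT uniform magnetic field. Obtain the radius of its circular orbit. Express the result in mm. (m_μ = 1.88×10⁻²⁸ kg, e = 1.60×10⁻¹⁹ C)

r ≈ 1.62 mm

Convert the energy: K = 0.656 keV = 1.05×10^-16 J.
v = √(2K/m) = √(2·1.05×10^-16/1.88×10^-28) = 1.06×10^6 m/s.
r = mv/(qB) = (1.88×10^-28)(1.06×10^6) / [(1×1.60×10^-19)(0.766)] = 1.62×10^-3 m.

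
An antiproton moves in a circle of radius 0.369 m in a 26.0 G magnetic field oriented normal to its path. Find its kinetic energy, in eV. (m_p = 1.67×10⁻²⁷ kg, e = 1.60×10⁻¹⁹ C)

v = qBr/m = (1×1.60×10^-19)(2.60×10^-3)(0.369) / (1.67×10^-27) = 9.19×10^4 m/s.
K = ½mv² = 0.5·(1.67×10^-27)·(9.19×10^4)² = 7.05×10^-18 J = 44.1 eV.

K ≈ 44.1 eV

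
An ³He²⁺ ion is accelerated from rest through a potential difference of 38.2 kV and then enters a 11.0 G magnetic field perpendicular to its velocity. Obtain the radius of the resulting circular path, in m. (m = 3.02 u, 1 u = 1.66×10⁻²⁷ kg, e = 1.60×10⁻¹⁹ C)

The kinetic energy gained is K = qV = (2×1.60×10^-19)(3.82×10^4) = 1.22×10^-14 J.
v = √(2K/m) = 2.21×10^6 m/s.
r = mv/(qB) = (5.01×10^-27)(2.21×10^6) / [(2×1.60×10^-19)(1.10×10^-3)] = 31.5 m.

r ≈ 31.5 m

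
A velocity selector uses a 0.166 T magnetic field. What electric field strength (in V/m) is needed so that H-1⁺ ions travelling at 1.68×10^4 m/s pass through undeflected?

qE = qvB ⇒ E = vB = (1.68×10^4)(0.166) = 2790 V/m.

E ≈ 2790 V/m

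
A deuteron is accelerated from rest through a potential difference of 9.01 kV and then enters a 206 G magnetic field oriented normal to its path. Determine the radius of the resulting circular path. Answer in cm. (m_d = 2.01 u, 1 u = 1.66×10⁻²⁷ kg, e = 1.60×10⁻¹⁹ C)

The kinetic energy gained is K = qV = (1×1.60×10^-19)(9010) = 1.44×10^-15 J.
v = √(2K/m) = 9.30×10^5 m/s.
r = mv/(qB) = (3.34×10^-27)(9.30×10^5) / [(1×1.60×10^-19)(0.0206)] = 0.941 m.

r ≈ 94.1 cm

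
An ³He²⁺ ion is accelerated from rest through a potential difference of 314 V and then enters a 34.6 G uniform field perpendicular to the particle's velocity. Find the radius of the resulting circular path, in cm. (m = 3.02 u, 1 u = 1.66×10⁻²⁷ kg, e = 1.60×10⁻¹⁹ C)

r ≈ 90.7 cm

The kinetic energy gained is K = qV = (2×1.60×10^-19)(314) = 1.00×10^-16 J.
v = √(2K/m) = 2.00×10^5 m/s.
r = mv/(qB) = (5.01×10^-27)(2.00×10^5) / [(2×1.60×10^-19)(3.46×10^-3)] = 0.907 m.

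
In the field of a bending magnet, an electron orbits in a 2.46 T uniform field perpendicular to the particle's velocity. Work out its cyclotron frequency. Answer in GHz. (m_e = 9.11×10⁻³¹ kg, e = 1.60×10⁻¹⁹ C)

f ≈ 68.8 GHz

f = qB/(2πm) = (1×1.60×10^-19)(2.46) / [2π(9.11×10^-31)] = 6.88×10^10 Hz.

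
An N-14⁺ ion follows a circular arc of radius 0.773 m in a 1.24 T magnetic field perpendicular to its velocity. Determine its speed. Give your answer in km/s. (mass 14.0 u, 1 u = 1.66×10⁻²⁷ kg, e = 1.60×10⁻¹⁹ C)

v ≈ 6600 km/s

From qvB = mv²/r, v = qBr/m.
v = (1×1.60×10^-19)(1.24)(0.773) / (2.32×10^-26) = 6.60×10^6 m/s.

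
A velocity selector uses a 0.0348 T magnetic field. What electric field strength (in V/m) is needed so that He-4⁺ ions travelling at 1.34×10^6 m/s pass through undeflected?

E ≈ 4.66×10^4 V/m

qE = qvB ⇒ E = vB = (1.34×10^6)(0.0348) = 4.66×10^4 V/m.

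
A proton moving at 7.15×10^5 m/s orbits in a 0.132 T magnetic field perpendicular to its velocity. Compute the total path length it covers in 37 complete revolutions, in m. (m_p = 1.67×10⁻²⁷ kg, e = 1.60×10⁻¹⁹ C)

L ≈ 13.1 m

r = mv/(qB) = 0.0565 m, so one revolution covers 2πr = 0.355 m.
In 37 revolutions: L = 37·2πr = 13.1 m.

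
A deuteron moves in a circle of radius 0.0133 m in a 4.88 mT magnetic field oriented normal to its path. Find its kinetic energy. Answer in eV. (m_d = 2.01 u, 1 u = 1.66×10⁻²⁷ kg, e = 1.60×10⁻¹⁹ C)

K ≈ 0.101 eV

v = qBr/m = (1×1.60×10^-19)(4.88×10^-3)(0.0133) / (3.34×10^-27) = 3110 m/s.
K = ½mv² = 0.5·(3.34×10^-27)·(3110)² = 1.62×10^-20 J = 0.101 eV.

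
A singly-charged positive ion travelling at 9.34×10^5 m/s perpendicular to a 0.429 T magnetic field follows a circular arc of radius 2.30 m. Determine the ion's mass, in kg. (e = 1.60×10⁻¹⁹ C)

m ≈ 1.69×10^-25 kg

qvB = mv²/r ⇒ m = qBr/v.
m = (1×1.60×10^-19)(0.429)(2.30) / (9.34×10^5) = 1.69×10^-25 kg.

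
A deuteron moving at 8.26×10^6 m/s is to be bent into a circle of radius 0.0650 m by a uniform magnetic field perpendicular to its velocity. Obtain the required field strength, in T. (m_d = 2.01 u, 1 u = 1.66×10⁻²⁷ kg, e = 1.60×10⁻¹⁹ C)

B ≈ 2.65 T

qvB = mv²/r gives B = mv/(qr).
B = (3.34×10^-27)(8.26×10^6) / [(1×1.60×10^-19)(0.0650)] = 2.65 T.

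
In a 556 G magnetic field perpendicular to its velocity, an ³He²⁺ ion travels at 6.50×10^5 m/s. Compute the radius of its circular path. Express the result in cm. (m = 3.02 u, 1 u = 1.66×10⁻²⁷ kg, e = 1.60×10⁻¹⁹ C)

The magnetic force provides the centripetal force: qvB = mv²/r, so r = mv/(qB).
r = (5.01×10^-27 kg)(6.50×10^5 m/s) / [(2×1.60×10^-19 C)(0.0556 T)] = 0.183 m.

r ≈ 18.3 cm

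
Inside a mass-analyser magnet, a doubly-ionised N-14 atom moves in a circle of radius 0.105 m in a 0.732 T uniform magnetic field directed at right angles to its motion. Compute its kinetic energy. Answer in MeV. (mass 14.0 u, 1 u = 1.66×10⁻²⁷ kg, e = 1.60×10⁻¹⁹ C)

v = qBr/m = (2×1.60×10^-19)(0.732)(0.105) / (2.32×10^-26) = 1.06×10^6 m/s.
K = ½mv² = 0.5·(2.32×10^-26)·(1.06×10^6)² = 1.30×10^-14 J = 0.0813 MeV.

K ≈ 0.0813 MeV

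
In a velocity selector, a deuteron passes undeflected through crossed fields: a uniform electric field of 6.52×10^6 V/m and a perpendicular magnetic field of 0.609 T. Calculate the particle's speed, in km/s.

v ≈ 10700 km/s

For zero net force, qE = qvB, so v = E/B.
v = (6.52×10^6) / (0.609) = 1.07×10^7 m/s.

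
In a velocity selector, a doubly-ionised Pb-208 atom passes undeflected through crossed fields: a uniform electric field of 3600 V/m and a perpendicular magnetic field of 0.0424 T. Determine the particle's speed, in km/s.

For zero net force, qE = qvB, so v = E/B.
v = (3600) / (0.0424) = 8.49×10^4 m/s.

v ≈ 84.9 km/s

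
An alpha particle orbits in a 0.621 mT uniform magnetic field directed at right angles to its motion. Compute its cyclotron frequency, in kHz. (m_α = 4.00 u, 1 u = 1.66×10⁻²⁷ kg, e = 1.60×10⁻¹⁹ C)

f ≈ 4.76 kHz

f = qB/(2πm) = (2×1.60×10^-19)(6.21×10^-4) / [2π(6.64×10^-27)] = 4760 Hz.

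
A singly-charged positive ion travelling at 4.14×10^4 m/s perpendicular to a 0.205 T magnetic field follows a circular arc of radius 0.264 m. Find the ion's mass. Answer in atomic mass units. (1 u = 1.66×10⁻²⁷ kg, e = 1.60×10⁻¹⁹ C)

m ≈ 126 u

qvB = mv²/r ⇒ m = qBr/v.
m = (1×1.60×10^-19)(0.205)(0.264) / (4.14×10^4) = 2.09×10^-25 kg = 126 u.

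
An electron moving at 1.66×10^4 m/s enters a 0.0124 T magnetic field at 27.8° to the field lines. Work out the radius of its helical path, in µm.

r ≈ 3.55 µm

Only the perpendicular component v⊥ = v sin27.8° = 7740 m/s is bent by the field.
r = m v⊥ /(qB) = (9.11×10^-31)(7740) / [(1×1.60×10^-19)(0.0124)] = 3.55×10^-6 m.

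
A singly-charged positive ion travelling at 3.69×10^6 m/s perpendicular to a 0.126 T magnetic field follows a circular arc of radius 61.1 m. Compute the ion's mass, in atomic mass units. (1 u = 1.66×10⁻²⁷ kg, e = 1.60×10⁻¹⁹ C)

m ≈ 201 u

qvB = mv²/r ⇒ m = qBr/v.
m = (1×1.60×10^-19)(0.126)(61.1) / (3.69×10^6) = 3.34×10^-25 kg = 201 u.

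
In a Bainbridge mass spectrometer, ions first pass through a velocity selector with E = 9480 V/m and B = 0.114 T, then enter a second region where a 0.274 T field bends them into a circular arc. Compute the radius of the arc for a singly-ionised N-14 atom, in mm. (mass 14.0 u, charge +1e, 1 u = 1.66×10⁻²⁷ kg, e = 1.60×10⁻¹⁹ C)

The selector passes v = E/B = 9480/0.114 = 8.32×10^4 m/s.
In the deflection region, r = mv/(qB₂) = (2.32×10^-26)(8.32×10^4) / [(1×1.60×10^-19)(0.274)] = 0.0441 m.

r ≈ 44.1 mm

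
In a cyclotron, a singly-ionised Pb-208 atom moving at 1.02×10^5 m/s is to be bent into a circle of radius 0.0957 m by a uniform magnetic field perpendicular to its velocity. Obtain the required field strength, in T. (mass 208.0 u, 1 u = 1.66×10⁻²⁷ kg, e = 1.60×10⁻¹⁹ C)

qvB = mv²/r gives B = mv/(qr).
B = (3.45×10^-25)(1.02×10^5) / [(1×1.60×10^-19)(0.0957)] = 2.30 T.

B ≈ 2.30 T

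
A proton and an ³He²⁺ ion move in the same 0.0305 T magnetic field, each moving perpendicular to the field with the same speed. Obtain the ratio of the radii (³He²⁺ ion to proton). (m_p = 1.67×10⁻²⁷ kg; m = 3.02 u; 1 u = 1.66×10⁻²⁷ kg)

r = mv/(qB) ⇒ at equal v, r ∝ m/q.
r_{³He²⁺ ion}/r_{proton} = 1.50.

ratio ≈ 1.50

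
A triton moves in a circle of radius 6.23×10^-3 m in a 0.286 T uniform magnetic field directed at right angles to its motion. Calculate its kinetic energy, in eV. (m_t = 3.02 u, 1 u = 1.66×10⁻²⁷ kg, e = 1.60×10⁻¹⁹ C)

v = qBr/m = (1×1.60×10^-19)(0.286)(6.23×10^-3) / (5.01×10^-27) = 5.69×10^4 m/s.
K = ½mv² = 0.5·(5.01×10^-27)·(5.69×10^4)² = 8.11×10^-18 J = 50.7 eV.

K ≈ 50.7 eV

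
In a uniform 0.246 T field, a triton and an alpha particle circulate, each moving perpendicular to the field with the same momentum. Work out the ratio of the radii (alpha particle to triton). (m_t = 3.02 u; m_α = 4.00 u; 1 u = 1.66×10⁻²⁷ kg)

ratio ≈ 0.500

r = p/(qB) ⇒ at equal p, r ∝ 1/q.
r_{alpha particle}/r_{triton} = 0.500.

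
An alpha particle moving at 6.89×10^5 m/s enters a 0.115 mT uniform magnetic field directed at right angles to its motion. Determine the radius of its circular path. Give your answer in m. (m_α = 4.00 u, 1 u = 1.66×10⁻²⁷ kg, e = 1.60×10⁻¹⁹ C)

r ≈ 124 m

The magnetic force provides the centripetal force: qvB = mv²/r, so r = mv/(qB).
r = (6.64×10^-27 kg)(6.89×10^5 m/s) / [(2×1.60×10^-19 C)(1.15×10^-4 T)] = 124 m.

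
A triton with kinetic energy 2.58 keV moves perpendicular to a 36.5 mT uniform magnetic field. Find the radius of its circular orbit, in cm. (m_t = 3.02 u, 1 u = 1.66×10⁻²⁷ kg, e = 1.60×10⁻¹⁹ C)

Convert the energy: K = 2.58 keV = 4.13×10^-16 J.
v = √(2K/m) = √(2·4.13×10^-16/5.01×10^-27) = 4.06×10^5 m/s.
r = mv/(qB) = (5.01×10^-27)(4.06×10^5) / [(1×1.60×10^-19)(0.0365)] = 0.348 m.

r ≈ 34.8 cm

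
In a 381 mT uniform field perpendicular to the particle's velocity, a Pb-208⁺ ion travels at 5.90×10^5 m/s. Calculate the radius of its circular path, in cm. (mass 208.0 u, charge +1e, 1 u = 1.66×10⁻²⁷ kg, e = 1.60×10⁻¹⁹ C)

r ≈ 334 cm

The magnetic force provides the centripetal force: qvB = mv²/r, so r = mv/(qB).
r = (3.45×10^-25 kg)(5.90×10^5 m/s) / [(1×1.60×10^-19 C)(0.381 T)] = 3.34 m.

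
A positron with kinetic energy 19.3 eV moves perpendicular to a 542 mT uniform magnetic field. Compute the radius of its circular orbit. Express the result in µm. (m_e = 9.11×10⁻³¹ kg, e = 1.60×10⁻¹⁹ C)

r ≈ 27.4 µm

Convert the energy: K = 19.3 eV = 3.09×10^-18 J.
v = √(2K/m) = √(2·3.09×10^-18/9.11×10^-31) = 2.60×10^6 m/s.
r = mv/(qB) = (9.11×10^-31)(2.60×10^6) / [(1×1.60×10^-19)(0.542)] = 2.74×10^-5 m.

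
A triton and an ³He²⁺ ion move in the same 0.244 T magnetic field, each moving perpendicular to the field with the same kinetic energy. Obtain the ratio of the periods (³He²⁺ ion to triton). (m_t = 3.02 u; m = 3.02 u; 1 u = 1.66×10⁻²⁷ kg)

T = 2πm/(qB) is independent of speed, so T₂/T₁ = (m₂/q₂)/(m₁/q₁).
T_{³He²⁺ ion}/T_{triton} = (5.01×10^-27/2e) / (5.01×10^-27/1e) = 0.500.

ratio ≈ 0.500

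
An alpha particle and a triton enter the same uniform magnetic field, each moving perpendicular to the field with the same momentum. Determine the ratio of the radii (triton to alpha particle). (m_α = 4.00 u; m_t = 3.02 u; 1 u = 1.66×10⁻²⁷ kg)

ratio ≈ 2.00

r = p/(qB) ⇒ at equal p, r ∝ 1/q.
r_{triton}/r_{alpha particle} = 2.00.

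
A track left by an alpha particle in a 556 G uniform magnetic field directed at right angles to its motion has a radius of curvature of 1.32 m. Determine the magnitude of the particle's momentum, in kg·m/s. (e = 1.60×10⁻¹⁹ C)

Since qvB = mv²/r, the momentum p = mv = qBr.
p = (2×1.60×10^-19)(0.0556)(1.32) = 2.35×10^-20 kg·m/s.

p ≈ 2.35×10^-20 kg·m/s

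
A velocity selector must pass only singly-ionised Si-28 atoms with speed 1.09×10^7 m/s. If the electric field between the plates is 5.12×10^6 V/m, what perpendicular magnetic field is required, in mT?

B ≈ 470 mT

qE = qvB ⇒ B = E/v = (5.12×10^6) / (1.09×10^7) = 0.470 T.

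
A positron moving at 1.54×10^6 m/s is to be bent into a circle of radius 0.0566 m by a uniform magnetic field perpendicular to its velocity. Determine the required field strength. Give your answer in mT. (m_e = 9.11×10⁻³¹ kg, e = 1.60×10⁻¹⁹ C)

qvB = mv²/r gives B = mv/(qr).
B = (9.11×10^-31)(1.54×10^6) / [(1×1.60×10^-19)(0.0566)] = 1.55×10^-4 T.

B ≈ 0.155 mT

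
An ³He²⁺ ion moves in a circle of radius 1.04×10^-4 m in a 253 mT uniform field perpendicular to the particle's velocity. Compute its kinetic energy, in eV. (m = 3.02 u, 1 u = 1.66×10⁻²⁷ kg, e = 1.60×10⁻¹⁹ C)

K ≈ 0.0442 eV

v = qBr/m = (2×1.60×10^-19)(0.253)(1.04×10^-4) / (5.01×10^-27) = 1680 m/s.
K = ½mv² = 0.5·(5.01×10^-27)·(1680)² = 7.07×10^-21 J = 0.0442 eV.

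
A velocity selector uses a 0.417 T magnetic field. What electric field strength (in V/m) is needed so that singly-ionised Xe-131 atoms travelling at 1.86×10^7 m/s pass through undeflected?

qE = qvB ⇒ E = vB = (1.86×10^7)(0.417) = 7.76×10^6 V/m.

E ≈ 7.76×10^6 V/m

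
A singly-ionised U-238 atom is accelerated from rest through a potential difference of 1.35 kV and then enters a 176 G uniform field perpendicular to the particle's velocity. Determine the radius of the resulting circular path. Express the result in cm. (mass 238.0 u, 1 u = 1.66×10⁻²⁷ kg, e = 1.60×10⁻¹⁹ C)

The kinetic energy gained is K = qV = (1×1.60×10^-19)(1350) = 2.16×10^-16 J.
v = √(2K/m) = 3.31×10^4 m/s.
r = mv/(qB) = (3.95×10^-25)(3.31×10^4) / [(1×1.60×10^-19)(0.0176)] = 4.64 m.

r ≈ 464 cm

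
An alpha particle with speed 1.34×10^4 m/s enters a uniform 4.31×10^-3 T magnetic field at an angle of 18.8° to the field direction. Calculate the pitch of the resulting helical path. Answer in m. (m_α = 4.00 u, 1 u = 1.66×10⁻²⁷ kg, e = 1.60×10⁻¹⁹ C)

The velocity component along B is v∥ = v cos18.8° = 1.27×10^4 m/s.
The cyclotron period T = 2πm/(qB) = 3.02×10^-5 s is set by m, q, B alone.
Pitch = v∥·T = (1.27×10^4)(3.02×10^-5) = 0.384 m.

pitch ≈ 0.384 m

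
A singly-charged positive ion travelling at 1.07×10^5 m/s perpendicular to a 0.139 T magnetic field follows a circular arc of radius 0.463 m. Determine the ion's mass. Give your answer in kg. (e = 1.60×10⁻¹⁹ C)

qvB = mv²/r ⇒ m = qBr/v.
m = (1×1.60×10^-19)(0.139)(0.463) / (1.07×10^5) = 9.62×10^-26 kg.

m ≈ 9.62×10^-26 kg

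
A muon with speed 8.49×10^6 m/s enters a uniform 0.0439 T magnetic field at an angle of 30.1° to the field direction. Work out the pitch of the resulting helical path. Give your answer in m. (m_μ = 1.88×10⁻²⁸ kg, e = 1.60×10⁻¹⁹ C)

The velocity component along B is v∥ = v cos30.1° = 7.35×10^6 m/s.
The cyclotron period T = 2πm/(qB) = 1.68×10^-7 s is set by m, q, B alone.
Pitch = v∥·T = (7.35×10^6)(1.68×10^-7) = 1.24 m.

pitch ≈ 1.24 m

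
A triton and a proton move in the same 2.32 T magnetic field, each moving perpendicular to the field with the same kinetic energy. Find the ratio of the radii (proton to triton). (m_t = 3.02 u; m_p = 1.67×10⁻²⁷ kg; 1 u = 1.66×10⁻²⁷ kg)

r = √(2mK)/(qB) ⇒ at equal K, r ∝ √m/q.
r_{proton}/r_{triton} = 0.577.

ratio ≈ 0.577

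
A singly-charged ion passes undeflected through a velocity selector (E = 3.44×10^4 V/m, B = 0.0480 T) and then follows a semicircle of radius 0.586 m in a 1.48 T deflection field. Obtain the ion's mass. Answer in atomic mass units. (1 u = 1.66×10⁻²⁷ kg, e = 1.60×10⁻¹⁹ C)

m ≈ 117 u

v = E/B₁ = 7.17×10^5 m/s.
From r = mv/(qB₂), m = qB₂r/v = (1×1.60×10^-19)(1.48)(0.586) / (7.17×10^5) = 1.94×10^-25 kg.
In atomic mass units: m = 1.94×10^-25 / 1.66×10^-27 = 117 u.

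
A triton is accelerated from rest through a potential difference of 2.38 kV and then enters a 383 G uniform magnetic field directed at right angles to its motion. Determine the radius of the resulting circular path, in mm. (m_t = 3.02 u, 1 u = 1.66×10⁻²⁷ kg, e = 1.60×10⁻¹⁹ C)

r ≈ 319 mm

The kinetic energy gained is K = qV = (1×1.60×10^-19)(2380) = 3.81×10^-16 J.
v = √(2K/m) = 3.90×10^5 m/s.
r = mv/(qB) = (5.01×10^-27)(3.90×10^5) / [(1×1.60×10^-19)(0.0383)] = 0.319 m.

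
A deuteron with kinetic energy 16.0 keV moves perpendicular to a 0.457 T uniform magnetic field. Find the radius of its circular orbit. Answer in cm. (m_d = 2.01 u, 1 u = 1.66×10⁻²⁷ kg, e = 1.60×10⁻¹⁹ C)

r ≈ 5.65 cm

Convert the energy: K = 16.0 keV = 2.56×10^-15 J.
v = √(2K/m) = √(2·2.56×10^-15/3.34×10^-27) = 1.24×10^6 m/s.
r = mv/(qB) = (3.34×10^-27)(1.24×10^6) / [(1×1.60×10^-19)(0.457)] = 0.0565 m.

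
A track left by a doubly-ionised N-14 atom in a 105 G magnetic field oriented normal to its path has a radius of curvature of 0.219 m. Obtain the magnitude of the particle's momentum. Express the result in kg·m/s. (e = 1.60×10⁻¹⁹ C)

p ≈ 7.36×10^-22 kg·m/s

Since qvB = mv²/r, the momentum p = mv = qBr.
p = (2×1.60×10^-19)(0.0105)(0.219) = 7.36×10^-22 kg·m/s.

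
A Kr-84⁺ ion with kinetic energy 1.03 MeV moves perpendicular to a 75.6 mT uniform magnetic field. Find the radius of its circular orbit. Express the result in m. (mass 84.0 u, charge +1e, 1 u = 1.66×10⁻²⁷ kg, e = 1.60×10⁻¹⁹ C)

Convert the energy: K = 1.03 MeV = 1.65×10^-13 J.
v = √(2K/m) = √(2·1.65×10^-13/1.39×10^-25) = 1.54×10^6 m/s.
r = mv/(qB) = (1.39×10^-25)(1.54×10^6) / [(1×1.60×10^-19)(0.0756)] = 17.7 m.

r ≈ 17.7 m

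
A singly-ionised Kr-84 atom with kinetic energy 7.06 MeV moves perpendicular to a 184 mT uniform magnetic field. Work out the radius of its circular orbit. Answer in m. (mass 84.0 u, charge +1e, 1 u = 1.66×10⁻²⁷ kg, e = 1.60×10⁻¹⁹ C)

Convert the energy: K = 7.06 MeV = 1.13×10^-12 J.
v = √(2K/m) = √(2·1.13×10^-12/1.39×10^-25) = 4.03×10^6 m/s.
r = mv/(qB) = (1.39×10^-25)(4.03×10^6) / [(1×1.60×10^-19)(0.184)] = 19.1 m.

r ≈ 19.1 m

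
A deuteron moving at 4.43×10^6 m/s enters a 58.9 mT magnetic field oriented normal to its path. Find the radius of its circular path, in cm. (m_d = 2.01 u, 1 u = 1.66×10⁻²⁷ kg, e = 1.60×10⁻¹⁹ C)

r ≈ 157 cm

The magnetic force provides the centripetal force: qvB = mv²/r, so r = mv/(qB).
r = (3.34×10^-27 kg)(4.43×10^6 m/s) / [(1×1.60×10^-19 C)(0.0589 T)] = 1.57 m.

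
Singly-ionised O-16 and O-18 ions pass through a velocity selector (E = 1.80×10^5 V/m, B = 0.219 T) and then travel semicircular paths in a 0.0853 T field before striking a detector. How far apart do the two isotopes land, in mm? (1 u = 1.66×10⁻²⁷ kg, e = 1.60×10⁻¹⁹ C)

Both emerge at v = E/B₁ = 8.22×10^5 m/s.
r = mv/(qB₂), so r₁ = 1.600 m and r₂ = 1.799 m, giving Δr = 0.200 m.
After a semicircle each ion lands a diameter 2r from the entry slit, so the separation is 2Δr = 0.400 m.

Δd ≈ 400 mm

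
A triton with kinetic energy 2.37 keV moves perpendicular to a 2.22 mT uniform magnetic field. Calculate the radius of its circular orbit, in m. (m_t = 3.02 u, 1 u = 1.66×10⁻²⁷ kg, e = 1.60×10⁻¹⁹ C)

r ≈ 5.49 m

Convert the energy: K = 2.37 keV = 3.79×10^-16 J.
v = √(2K/m) = √(2·3.79×10^-16/5.01×10^-27) = 3.89×10^5 m/s.
r = mv/(qB) = (5.01×10^-27)(3.89×10^5) / [(1×1.60×10^-19)(2.22×10^-3)] = 5.49 m.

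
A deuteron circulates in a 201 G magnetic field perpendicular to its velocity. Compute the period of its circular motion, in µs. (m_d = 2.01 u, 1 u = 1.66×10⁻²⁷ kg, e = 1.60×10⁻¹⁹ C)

The cyclotron period is independent of speed: T = 2πm/(qB).
T = 2π(3.34×10^-27) / [(1×1.60×10^-19)(0.0201)] = 6.52×10^-6 s.

T ≈ 6.52 µs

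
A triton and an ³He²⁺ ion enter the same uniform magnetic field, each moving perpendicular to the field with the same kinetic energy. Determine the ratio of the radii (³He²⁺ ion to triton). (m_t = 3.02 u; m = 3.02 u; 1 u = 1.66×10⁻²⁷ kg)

r = √(2mK)/(qB) ⇒ at equal K, r ∝ √m/q.
r_{³He²⁺ ion}/r_{triton} = 0.500.

ratio ≈ 0.500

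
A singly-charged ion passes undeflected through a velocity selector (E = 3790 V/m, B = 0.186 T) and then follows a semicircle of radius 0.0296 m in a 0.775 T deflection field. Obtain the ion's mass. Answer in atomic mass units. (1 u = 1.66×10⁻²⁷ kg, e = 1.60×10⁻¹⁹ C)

m ≈ 109 u

v = E/B₁ = 2.04×10^4 m/s.
From r = mv/(qB₂), m = qB₂r/v = (1×1.60×10^-19)(0.775)(0.0296) / (2.04×10^4) = 1.80×10^-25 kg.
In atomic mass units: m = 1.80×10^-25 / 1.66×10^-27 = 109 u.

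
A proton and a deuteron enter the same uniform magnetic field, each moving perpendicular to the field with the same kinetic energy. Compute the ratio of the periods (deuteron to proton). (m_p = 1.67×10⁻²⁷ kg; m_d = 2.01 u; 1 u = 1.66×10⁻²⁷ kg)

T = 2πm/(qB) is independent of speed, so T₂/T₁ = (m₂/q₂)/(m₁/q₁).
T_{deuteron}/T_{proton} = (3.34×10^-27/1e) / (1.67×10^-27/1e) = 2.00.

ratio ≈ 2.00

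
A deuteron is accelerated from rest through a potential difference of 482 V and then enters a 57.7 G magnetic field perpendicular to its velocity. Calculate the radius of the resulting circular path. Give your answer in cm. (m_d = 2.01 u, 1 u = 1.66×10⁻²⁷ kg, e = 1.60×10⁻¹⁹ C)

The kinetic energy gained is K = qV = (1×1.60×10^-19)(482) = 7.71×10^-17 J.
v = √(2K/m) = 2.15×10^5 m/s.
r = mv/(qB) = (3.34×10^-27)(2.15×10^5) / [(1×1.60×10^-19)(5.77×10^-3)] = 0.777 m.

r ≈ 77.7 cm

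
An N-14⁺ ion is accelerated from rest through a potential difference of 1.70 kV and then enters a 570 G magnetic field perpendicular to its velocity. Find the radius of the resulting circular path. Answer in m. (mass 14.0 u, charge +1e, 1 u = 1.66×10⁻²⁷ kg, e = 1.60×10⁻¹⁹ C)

The kinetic energy gained is K = qV = (1×1.60×10^-19)(1700) = 2.72×10^-16 J.
v = √(2K/m) = 1.53×10^5 m/s.
r = mv/(qB) = (2.32×10^-26)(1.53×10^5) / [(1×1.60×10^-19)(0.0570)] = 0.390 m.

r ≈ 0.390 m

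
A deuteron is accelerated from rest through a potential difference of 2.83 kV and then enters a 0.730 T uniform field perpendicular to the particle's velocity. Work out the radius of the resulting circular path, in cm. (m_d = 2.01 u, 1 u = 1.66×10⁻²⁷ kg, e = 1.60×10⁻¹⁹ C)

The kinetic energy gained is K = qV = (1×1.60×10^-19)(2830) = 4.53×10^-16 J.
v = √(2K/m) = 5.21×10^5 m/s.
r = mv/(qB) = (3.34×10^-27)(5.21×10^5) / [(1×1.60×10^-19)(0.730)] = 0.0149 m.

r ≈ 1.49 cm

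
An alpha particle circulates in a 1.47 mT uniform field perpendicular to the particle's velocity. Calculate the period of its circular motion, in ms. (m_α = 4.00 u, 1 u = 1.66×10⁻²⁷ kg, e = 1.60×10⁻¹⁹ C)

The cyclotron period is independent of speed: T = 2πm/(qB).
T = 2π(6.64×10^-27) / [(2×1.60×10^-19)(1.47×10^-3)] = 8.87×10^-5 s.

T ≈ 0.0887 ms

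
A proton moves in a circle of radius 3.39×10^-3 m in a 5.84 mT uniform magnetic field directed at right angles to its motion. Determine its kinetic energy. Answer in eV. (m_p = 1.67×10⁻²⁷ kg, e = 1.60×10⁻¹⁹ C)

K ≈ 0.0188 eV

v = qBr/m = (1×1.60×10^-19)(5.84×10^-3)(3.39×10^-3) / (1.67×10^-27) = 1900 m/s.
K = ½mv² = 0.5·(1.67×10^-27)·(1900)² = 3.00×10^-21 J = 0.0188 eV.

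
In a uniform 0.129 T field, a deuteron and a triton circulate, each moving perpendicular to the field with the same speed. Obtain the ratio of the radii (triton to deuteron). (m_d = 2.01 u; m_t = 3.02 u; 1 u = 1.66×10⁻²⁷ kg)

ratio ≈ 1.50

r = mv/(qB) ⇒ at equal v, r ∝ m/q.
r_{triton}/r_{deuteron} = 1.50.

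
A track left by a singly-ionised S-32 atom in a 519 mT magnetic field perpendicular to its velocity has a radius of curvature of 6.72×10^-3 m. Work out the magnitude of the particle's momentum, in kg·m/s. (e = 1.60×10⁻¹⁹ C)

p ≈ 5.58×10^-22 kg·m/s

Since qvB = mv²/r, the momentum p = mv = qBr.
p = (1×1.60×10^-19)(0.519)(6.72×10^-3) = 5.58×10^-22 kg·m/s.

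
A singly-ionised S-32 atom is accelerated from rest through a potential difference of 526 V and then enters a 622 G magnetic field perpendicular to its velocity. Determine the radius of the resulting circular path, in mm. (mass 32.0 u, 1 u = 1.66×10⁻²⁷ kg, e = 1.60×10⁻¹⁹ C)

r ≈ 300 mm

The kinetic energy gained is K = qV = (1×1.60×10^-19)(526) = 8.42×10^-17 J.
v = √(2K/m) = 5.63×10^4 m/s.
r = mv/(qB) = (5.31×10^-26)(5.63×10^4) / [(1×1.60×10^-19)(0.0622)] = 0.300 m.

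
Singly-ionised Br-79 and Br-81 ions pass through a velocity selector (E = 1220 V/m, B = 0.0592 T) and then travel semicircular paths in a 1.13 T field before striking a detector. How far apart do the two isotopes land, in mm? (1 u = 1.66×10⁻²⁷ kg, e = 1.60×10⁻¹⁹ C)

Δd ≈ 0.757 mm

Both emerge at v = E/B₁ = 2.06×10^4 m/s.
r = mv/(qB₂), so r₁ = 0.014948 m and r₂ = 0.015326 m, giving Δr = 3.78×10^-4 m.
After a semicircle each ion lands a diameter 2r from the entry slit, so the separation is 2Δr = 7.57×10^-4 m.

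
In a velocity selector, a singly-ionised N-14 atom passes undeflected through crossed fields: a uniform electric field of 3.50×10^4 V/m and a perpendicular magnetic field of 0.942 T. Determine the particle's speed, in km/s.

v ≈ 37.2 km/s

For zero net force, qE = qvB, so v = E/B.
v = (3.50×10^4) / (0.942) = 3.72×10^4 m/s.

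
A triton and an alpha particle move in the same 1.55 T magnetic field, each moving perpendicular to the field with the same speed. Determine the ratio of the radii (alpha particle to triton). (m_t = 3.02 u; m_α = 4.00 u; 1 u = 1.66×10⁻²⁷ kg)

ratio ≈ 0.662

r = mv/(qB) ⇒ at equal v, r ∝ m/q.
r_{alpha particle}/r_{triton} = 0.662.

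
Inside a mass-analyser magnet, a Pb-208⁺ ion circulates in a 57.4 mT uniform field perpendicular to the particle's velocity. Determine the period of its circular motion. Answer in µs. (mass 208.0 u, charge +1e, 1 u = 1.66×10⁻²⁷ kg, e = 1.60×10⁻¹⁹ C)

T ≈ 236 µs

The cyclotron period is independent of speed: T = 2πm/(qB).
T = 2π(3.45×10^-25) / [(1×1.60×10^-19)(0.0574)] = 2.36×10^-4 s.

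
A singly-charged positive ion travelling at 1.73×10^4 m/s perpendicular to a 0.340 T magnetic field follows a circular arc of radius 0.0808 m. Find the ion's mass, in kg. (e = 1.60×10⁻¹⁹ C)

m ≈ 2.54×10^-25 kg

qvB = mv²/r ⇒ m = qBr/v.
m = (1×1.60×10^-19)(0.340)(0.0808) / (1.73×10^4) = 2.54×10^-25 kg.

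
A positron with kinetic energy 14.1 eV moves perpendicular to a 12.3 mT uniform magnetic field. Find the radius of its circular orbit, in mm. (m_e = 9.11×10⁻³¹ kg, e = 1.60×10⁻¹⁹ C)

r ≈ 1.03 mm

Convert the energy: K = 14.1 eV = 2.26×10^-18 J.
v = √(2K/m) = √(2·2.26×10^-18/9.11×10^-31) = 2.23×10^6 m/s.
r = mv/(qB) = (9.11×10^-31)(2.23×10^6) / [(1×1.60×10^-19)(0.0123)] = 1.03×10^-3 m.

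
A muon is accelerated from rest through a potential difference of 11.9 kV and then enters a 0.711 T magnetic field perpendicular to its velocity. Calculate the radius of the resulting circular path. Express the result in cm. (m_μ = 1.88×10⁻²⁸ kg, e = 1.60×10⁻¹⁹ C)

The kinetic energy gained is K = qV = (1×1.60×10^-19)(1.19×10^4) = 1.90×10^-15 J.
v = √(2K/m) = 4.50×10^6 m/s.
r = mv/(qB) = (1.88×10^-28)(4.50×10^6) / [(1×1.60×10^-19)(0.711)] = 7.44×10^-3 m.

r ≈ 0.744 cm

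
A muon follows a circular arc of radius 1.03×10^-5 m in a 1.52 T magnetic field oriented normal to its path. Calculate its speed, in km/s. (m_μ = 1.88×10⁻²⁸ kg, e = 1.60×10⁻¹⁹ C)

v ≈ 13.3 km/s

From qvB = mv²/r, v = qBr/m.
v = (1×1.60×10^-19)(1.52)(1.03×10^-5) / (1.88×10^-28) = 1.33×10^4 m/s.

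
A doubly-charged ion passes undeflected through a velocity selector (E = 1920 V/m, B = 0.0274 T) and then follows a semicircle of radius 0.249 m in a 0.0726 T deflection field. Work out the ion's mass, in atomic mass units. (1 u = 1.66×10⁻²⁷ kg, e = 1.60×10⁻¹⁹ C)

m ≈ 49.7 u

v = E/B₁ = 7.01×10^4 m/s.
From r = mv/(qB₂), m = qB₂r/v = (2×1.60×10^-19)(0.0726)(0.249) / (7.01×10^4) = 8.26×10^-26 kg.
In atomic mass units: m = 8.26×10^-26 / 1.66×10^-27 = 49.7 u.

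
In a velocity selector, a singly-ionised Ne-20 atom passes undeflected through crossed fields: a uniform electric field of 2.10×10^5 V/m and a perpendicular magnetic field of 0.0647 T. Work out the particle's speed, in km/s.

For zero net force, qE = qvB, so v = E/B.
v = (2.10×10^5) / (0.0647) = 3.25×10^6 m/s.

v ≈ 3250 km/s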